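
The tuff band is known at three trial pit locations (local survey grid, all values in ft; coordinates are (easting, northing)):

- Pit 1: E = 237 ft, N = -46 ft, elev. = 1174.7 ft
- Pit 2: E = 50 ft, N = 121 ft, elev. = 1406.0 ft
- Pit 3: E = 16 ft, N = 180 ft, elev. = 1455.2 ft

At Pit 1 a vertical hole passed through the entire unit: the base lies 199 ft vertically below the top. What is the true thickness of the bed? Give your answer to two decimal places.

137.63 ft

Let the plane be z = a·E + b·N + c.
Pit 2−Pit 1: −187a + 167b = 231.3;  Pit 3−Pit 1: −221a + 226b = 280.5.
Solving gives a = −1.01406, b = 0.24952.
|∇z| = √(a²+b²) = 1.04431, so dip δ = arctan(1.04431) = 46.24°.
True thickness = vertical thickness × cos δ = 199 × cos 46.24° = 137.63 ft.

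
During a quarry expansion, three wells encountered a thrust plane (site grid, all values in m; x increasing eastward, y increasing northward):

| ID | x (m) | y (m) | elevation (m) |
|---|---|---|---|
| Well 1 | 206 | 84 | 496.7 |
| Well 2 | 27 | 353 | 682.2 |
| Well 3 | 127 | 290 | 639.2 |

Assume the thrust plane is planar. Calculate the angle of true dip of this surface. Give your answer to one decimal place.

Two edge vectors: Well 1→Well 2 = (-179, 269, 185.5), Well 1→Well 3 = (-79, 206, 142.5).
Normal n = (Well 1→Well 2) × (Well 1→Well 3) = (119.5, 10853, -15623).
So ∂z/∂x = −n_x/n_z = 0.00765 and ∂z/∂y = −n_y/n_z = 0.69468.
Gradient magnitude |∇z| = √(a² + b²) = √(0.00006 + 0.48258) = 0.69472.
True dip = arctan(0.69472) = 34.8°, dipping toward S (azimuth ≈ 181°).

34.8°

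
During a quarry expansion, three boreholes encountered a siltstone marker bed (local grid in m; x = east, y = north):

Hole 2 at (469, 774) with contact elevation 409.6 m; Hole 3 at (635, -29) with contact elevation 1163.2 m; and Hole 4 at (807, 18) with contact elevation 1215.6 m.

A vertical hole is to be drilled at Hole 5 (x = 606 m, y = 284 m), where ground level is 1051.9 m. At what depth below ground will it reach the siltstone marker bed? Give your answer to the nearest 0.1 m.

Two edge vectors: Hole 2→Hole 3 = (166, -803, 753.6), Hole 2→Hole 4 = (338, -756, 806).
Normal n = (Hole 2→Hole 3) × (Hole 2→Hole 4) = (-77496.4, 120920.8, 145918).
So ∂z/∂x = −n_x/n_z = 0.53110 and ∂z/∂y = −n_y/n_z = −0.82869.
Intercept c from Hole 2: 409.6 − 249.08 + 641.41 = 801.92.
At (606, 284): z_contact = 321.84 − 235.35 + 801.92 = 888.42 m.
Depth below ground = 1051.9 − 888.42 = 163.5 m.

163.5 m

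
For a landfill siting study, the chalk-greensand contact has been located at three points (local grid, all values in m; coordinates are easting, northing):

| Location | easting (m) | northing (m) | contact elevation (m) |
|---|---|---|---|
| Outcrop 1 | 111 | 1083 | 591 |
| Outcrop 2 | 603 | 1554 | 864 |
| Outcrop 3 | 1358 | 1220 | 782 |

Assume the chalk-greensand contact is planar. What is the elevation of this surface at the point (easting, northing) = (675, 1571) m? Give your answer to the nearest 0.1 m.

Let the plane be z = a·easting + b·northing + c.
Outcrop 2−Outcrop 1: 492a + 471b = 273;  Outcrop 3−Outcrop 1: 1247a + 137b = 191.
Solving gives a = 0.101090, b = 0.474021.
Then c = 591 − a·111 − b·1083 = 66.41.
At (675, 1571): z = 68.2 + 744.7 + 66.41 = 879.3 m.

879.3 m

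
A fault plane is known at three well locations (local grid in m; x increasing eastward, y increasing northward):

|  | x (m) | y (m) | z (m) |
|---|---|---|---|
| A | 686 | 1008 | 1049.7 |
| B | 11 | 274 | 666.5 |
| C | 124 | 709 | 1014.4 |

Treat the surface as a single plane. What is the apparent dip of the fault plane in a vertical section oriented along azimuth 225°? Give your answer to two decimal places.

19.05°

Let the plane be z = a·x + b·y + c.
B−A: −675a − 734b = −383.2;  C−A: −562a − 299b = −35.3.
Solving gives a = −0.42085, b = 0.90910.
Unit vector along 225° is (sin 225°, cos 225°) = (-0.7071, -0.7071).
Slope in that direction = a·(-0.7071) + b·(-0.7071) = −0.34524.
Apparent dip = arctan|0.34524| = 19.05° (true dip is 45.1°, so apparent ≤ true as expected).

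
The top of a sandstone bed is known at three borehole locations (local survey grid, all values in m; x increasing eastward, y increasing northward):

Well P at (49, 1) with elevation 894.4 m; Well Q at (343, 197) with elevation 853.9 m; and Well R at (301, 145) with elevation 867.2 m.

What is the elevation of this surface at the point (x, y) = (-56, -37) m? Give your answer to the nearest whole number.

899 m

Two edge vectors: Well P→Well Q = (294, 196, -40.5), Well P→Well R = (252, 144, -27.2).
Normal n = (Well P→Well Q) × (Well P→Well R) = (500.8, -2209.2, -7056).
So ∂z/∂x = −n_x/n_z = 0.07098 and ∂z/∂y = −n_y/n_z = −0.31310.
Intercept c from Well P: 894.4 − 3.48 + 0.31 = 891.24.
At (-56, -37): z = −4.0 + 11.6 + 891.24 = 898.8 m.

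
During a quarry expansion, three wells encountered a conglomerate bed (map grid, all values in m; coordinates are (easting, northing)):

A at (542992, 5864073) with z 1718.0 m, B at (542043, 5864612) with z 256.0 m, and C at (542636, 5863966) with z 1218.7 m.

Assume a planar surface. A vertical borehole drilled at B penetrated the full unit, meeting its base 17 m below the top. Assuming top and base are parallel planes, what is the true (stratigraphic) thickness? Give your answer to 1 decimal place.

9.6 m

Let the plane be z = a·E + b·N + c.
B−A: −949a + 539b = −1462;  C−A: −356a − 107b = −499.3.
Solving gives a = 1.45030, b = −0.15894.
|∇z| = √(a²+b²) = 1.45898, so dip δ = arctan(1.45898) = 55.57°.
True thickness = vertical thickness × cos δ = 17 × cos 55.57° = 9.6 m.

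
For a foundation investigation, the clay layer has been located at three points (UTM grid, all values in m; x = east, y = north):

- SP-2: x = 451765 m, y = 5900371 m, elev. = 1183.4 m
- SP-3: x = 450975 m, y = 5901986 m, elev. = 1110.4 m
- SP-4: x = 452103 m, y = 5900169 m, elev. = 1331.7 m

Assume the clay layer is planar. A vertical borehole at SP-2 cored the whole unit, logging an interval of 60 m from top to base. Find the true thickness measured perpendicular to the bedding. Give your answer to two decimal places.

Two edge vectors: SP-2→SP-3 = (-790, 1615, -73), SP-2→SP-4 = (338, -202, 148.3).
Normal n = (SP-2→SP-3) × (SP-2→SP-4) = (224758.5, 92483, -386290).
So ∂z/∂x = −n_x/n_z = 0.58184 and ∂z/∂y = −n_y/n_z = 0.23941.
|∇z| = √(a²+b²) = 0.62917, so dip δ = arctan(0.62917) = 32.18°.
True thickness = vertical thickness × cos δ = 60 × cos 32.18° = 50.78 m.

50.78 m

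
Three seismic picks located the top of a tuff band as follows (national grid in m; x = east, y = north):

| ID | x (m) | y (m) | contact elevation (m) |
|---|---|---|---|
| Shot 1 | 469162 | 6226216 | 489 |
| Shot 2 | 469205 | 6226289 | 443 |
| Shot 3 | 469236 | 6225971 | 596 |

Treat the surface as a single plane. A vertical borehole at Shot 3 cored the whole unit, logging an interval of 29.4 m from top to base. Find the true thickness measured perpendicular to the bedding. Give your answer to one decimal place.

Two edge vectors: Shot 1→Shot 2 = (43, 73, -46), Shot 1→Shot 3 = (74, -245, 107).
Normal n = (Shot 1→Shot 2) × (Shot 1→Shot 3) = (-3459, -8005, -15937).
So ∂z/∂x = −n_x/n_z = −0.21704 and ∂z/∂y = −n_y/n_z = −0.50229.
|∇z| = √(a²+b²) = 0.54718, so dip δ = arctan(0.54718) = 28.69°.
True thickness = vertical thickness × cos δ = 29.4 × cos 28.69° = 25.8 m.

25.8 m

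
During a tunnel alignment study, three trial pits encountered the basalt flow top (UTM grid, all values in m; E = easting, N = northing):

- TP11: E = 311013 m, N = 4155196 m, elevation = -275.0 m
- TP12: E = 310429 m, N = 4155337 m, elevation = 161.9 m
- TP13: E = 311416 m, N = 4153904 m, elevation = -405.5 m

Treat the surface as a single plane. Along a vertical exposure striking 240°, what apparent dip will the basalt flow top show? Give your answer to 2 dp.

36.85°

Let the plane be z = a·E + b·N + c.
TP12−TP11: −584a + 141b = 436.9;  TP13−TP11: 403a − 1292b = −130.5.
Solving gives a = −0.78267, b = −0.14312.
Unit vector along 240° is (sin 240°, cos 240°) = (-0.8660, -0.5000).
Slope in that direction = a·(-0.8660) + b·(-0.5000) = 0.74938.
Apparent dip = arctan|0.74938| = 36.85° (true dip is 38.5°, so apparent ≤ true as expected).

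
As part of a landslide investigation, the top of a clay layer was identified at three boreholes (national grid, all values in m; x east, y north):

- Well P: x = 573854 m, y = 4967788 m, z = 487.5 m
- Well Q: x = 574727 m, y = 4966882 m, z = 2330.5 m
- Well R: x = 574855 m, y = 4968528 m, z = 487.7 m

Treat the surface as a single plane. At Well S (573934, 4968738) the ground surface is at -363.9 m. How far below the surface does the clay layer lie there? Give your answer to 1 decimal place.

206.8 m

Two edge vectors: Well P→Well Q = (873, -906, 1843), Well P→Well R = (1001, 740, 0.2).
Normal n = (Well P→Well Q) × (Well P→Well R) = (-1364001.2, 1844668.4, 1552926).
So ∂z/∂x = −n_x/n_z = 0.878342690 and ∂z/∂y = −n_y/n_z = −1.187866260.
Intercept c from Well P: 487.5 − 504040.47 + 5901067.75 = 5397514.79.
At (573934, 4968738): z_contact = 504110.73 − 5902196.23 + 5397514.79 = -570.71 m.
Depth below ground = -363.9 − (-570.71) = 206.8 m.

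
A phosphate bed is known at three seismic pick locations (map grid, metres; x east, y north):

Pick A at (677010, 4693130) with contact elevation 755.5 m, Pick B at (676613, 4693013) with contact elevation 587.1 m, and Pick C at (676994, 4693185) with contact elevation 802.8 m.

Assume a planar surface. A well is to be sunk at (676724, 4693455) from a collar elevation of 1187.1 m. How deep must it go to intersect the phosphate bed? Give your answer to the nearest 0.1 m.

182.2 m

Let the plane be z = a·x + b·y + c.
Pick B−Pick A: −397a − 117b = −168.4;  Pick C−Pick A: −16a + 55b = 47.3.
Solving gives a = 0.157248914, b = 0.905745139.
Then c = 755.5 − a·677010 − b·4693130 = −4356483.27.
At (676724, 4693455): z_contact = 106414.11 + 4251074.05 − 4356483.27 = 1004.89 m.
Depth below ground = 1187.1 − 1004.89 = 182.2 m.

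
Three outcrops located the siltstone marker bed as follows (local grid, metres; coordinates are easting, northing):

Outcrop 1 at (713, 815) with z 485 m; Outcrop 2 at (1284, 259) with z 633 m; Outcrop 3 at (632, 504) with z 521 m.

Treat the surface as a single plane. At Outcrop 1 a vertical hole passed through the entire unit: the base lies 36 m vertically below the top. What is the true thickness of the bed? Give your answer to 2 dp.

Two edge vectors: Outcrop 1→Outcrop 2 = (571, -556, 148), Outcrop 1→Outcrop 3 = (-81, -311, 36).
Normal n = (Outcrop 1→Outcrop 2) × (Outcrop 1→Outcrop 3) = (26012, -32544, -222617).
So ∂z/∂easting = −n_x/n_z = 0.11685 and ∂z/∂northing = −n_y/n_z = −0.14619.
|∇z| = √(a²+b²) = 0.18715, so dip δ = arctan(0.18715) = 10.60°.
True thickness = vertical thickness × cos δ = 36 × cos 10.60° = 35.39 m.

35.39 m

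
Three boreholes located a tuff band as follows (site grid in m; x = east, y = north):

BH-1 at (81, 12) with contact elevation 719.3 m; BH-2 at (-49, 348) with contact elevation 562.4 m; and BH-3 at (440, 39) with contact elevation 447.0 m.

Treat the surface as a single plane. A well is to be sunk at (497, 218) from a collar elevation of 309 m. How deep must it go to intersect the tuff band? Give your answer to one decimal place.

Two edge vectors: BH-1→BH-2 = (-130, 336, -156.9), BH-1→BH-3 = (359, 27, -272.3).
Normal n = (BH-1→BH-2) × (BH-1→BH-3) = (-87256.5, -91726.1, -124134).
So ∂z/∂x = −n_x/n_z = −0.70292 and ∂z/∂y = −n_y/n_z = −0.73893.
Intercept c from BH-1: 719.3 + 56.94 + 8.87 = 785.10.
At (497, 218): z_contact = −349.35 − 161.09 + 785.10 = 274.67 m.
Depth below ground = 309 − 274.67 = 34.3 m.

34.3 m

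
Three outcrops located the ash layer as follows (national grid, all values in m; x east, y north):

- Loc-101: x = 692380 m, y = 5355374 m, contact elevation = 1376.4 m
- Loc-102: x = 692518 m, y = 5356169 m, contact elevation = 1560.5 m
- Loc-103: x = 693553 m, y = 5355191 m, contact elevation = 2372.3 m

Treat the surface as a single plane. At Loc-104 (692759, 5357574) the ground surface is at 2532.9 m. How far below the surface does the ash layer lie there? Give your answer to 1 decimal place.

649.5 m

Let the plane be z = a·x + b·y + c.
Loc-102−Loc-101: 138a + 795b = 184.1;  Loc-103−Loc-101: 1173a − 183b = 995.9.
Solving gives a = 0.861808603, b = 0.081975362.
Then c = 1376.4 − a·692380 − b·5355374 = −1034331.36.
At (692759, 5357574): z_contact = 597025.67 + 439189.07 − 1034331.36 = 1883.37 m.
Depth below ground = 2532.9 − 1883.37 = 649.5 m.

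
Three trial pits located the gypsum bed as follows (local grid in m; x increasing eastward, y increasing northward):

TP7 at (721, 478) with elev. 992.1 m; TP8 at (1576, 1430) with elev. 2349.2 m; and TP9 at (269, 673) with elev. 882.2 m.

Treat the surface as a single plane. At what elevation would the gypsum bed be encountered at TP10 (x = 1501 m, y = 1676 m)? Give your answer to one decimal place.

2516.8 m

Let the plane be z = a·x + b·y + c.
TP8−TP7: 855a + 952b = 1357.1;  TP9−TP7: −452a + 195b = −109.9.
Solving gives a = 0.618495, b = 0.870049.
Then c = 992.1 − a·721 − b·478 = 130.28.
At (1501, 1676): z = 928.4 + 1458.2 + 130.28 = 2516.8 m.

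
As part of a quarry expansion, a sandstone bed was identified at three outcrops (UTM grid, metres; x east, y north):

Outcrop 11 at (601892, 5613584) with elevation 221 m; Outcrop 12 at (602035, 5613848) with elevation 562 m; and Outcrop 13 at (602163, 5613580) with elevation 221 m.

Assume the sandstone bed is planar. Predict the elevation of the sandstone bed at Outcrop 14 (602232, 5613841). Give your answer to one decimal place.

Two edge vectors: Outcrop 11→Outcrop 12 = (143, 264, 341), Outcrop 11→Outcrop 13 = (271, -4, 0).
Normal n = (Outcrop 11→Outcrop 12) × (Outcrop 11→Outcrop 13) = (1364, 92411, -72116).
So ∂z/∂x = −n_x/n_z = 0.018913972 and ∂z/∂y = −n_y/n_z = 1.281421599.
Intercept c from Outcrop 11: 221 − 11384.17 − 7193367.78 = −7204530.95.
At (602232, 5613841): z = 11390.6 + 7193697.1 − 7204530.95 = 556.8 m.

556.8 m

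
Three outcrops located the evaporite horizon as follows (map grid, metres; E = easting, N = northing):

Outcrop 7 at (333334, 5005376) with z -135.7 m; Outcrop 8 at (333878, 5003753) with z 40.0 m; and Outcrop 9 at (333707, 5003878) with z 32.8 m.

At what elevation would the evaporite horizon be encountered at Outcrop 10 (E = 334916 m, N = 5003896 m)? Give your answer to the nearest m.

Two edge vectors: Outcrop 7→Outcrop 8 = (544, -1623, 175.7), Outcrop 7→Outcrop 9 = (373, -1498, 168.5).
Normal n = (Outcrop 7→Outcrop 8) × (Outcrop 7→Outcrop 9) = (-10276.9, -26127.9, -209533).
So ∂z/∂E = −n_x/n_z = −0.04904669 and ∂z/∂N = −n_y/n_z = −0.12469587.
Intercept c from Outcrop 7: -135.7 + 16348.93 + 624149.72 = 640362.95.
At (334916, 5003896): z = −16426.5 − 623965.2 + 640362.95 = -28.7 m.

-29 m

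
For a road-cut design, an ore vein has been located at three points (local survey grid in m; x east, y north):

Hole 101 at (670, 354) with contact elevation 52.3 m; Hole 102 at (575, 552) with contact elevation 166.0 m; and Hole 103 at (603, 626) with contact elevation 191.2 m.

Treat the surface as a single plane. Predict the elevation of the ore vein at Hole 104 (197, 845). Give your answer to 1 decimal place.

Let the plane be z = a·x + b·y + c.
Hole 102−Hole 101: −95a + 198b = 113.7;  Hole 103−Hole 101: −67a + 272b = 138.9.
Solving gives a = −0.27232, b = 0.44358.
Then c = 52.3 − a·670 − b·354 = 77.73.
At (197, 845): z = −53.6 + 374.8 + 77.73 = 398.9 m.

398.9 m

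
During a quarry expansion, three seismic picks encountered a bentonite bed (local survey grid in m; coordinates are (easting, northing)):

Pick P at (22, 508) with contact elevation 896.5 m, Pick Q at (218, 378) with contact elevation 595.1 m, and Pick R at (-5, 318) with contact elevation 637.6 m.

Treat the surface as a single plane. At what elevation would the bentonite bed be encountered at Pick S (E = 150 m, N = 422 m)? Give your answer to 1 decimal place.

Let the plane be z = a·E + b·N + c.
Pick Q−Pick P: 196a − 130b = −301.4;  Pick R−Pick P: −27a − 190b = −258.9.
Solving gives a = −0.57936, b = 1.44496.
Then c = 896.5 − a·22 − b·508 = 175.21.
At (150, 422): z = −86.9 + 609.8 + 175.21 = 698.1 m.

698.1 m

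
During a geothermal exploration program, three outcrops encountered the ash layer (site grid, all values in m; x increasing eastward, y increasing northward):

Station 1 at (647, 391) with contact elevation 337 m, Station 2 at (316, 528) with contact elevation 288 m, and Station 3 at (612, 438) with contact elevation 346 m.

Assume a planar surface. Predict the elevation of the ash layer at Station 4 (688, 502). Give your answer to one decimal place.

Let the plane be z = a·x + b·y + c.
Station 2−Station 1: −331a + 137b = −49;  Station 3−Station 1: −35a + 47b = 9.
Solving gives a = 0.32856, b = 0.43616.
Then c = 337 − a·647 − b·391 = −46.12.
At (688, 502): z = 226.1 + 219.0 − 46.12 = 398.9 m.

398.9 m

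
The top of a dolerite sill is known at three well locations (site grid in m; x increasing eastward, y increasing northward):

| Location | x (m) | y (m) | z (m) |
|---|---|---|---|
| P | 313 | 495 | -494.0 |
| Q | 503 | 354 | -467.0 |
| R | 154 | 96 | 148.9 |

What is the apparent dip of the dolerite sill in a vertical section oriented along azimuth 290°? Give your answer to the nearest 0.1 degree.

Two edge vectors: P→Q = (190, -141, 27), P→R = (-159, -399, 642.9).
Normal n = (P→Q) × (P→R) = (-79875.9, -126444, -98229).
So ∂z/∂x = −n_x/n_z = −0.81316 and ∂z/∂y = −n_y/n_z = −1.28724.
Unit vector along 290° is (sin 290°, cos 290°) = (-0.9397, 0.3420).
Slope in that direction = a·(-0.9397) + b·(0.3420) = 0.32386.
Apparent dip = arctan|0.32386| = 17.9° (true dip is 56.7°, so apparent ≤ true as expected).

17.9°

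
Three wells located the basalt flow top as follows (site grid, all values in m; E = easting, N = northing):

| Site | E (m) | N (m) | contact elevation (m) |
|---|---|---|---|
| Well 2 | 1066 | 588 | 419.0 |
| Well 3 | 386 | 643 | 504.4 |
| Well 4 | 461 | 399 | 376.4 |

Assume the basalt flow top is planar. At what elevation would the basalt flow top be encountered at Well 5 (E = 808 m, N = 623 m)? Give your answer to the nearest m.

Let the plane be z = a·E + b·N + c.
Well 3−Well 2: −680a + 55b = 85.4;  Well 4−Well 2: −605a − 189b = −42.6.
Solving gives a = −0.08528, b = 0.49838.
Then c = 419 − a·1066 − b·588 = 216.86.
At (808, 623): z = −68.9 + 310.5 + 216.86 = 458.4 m.

458 m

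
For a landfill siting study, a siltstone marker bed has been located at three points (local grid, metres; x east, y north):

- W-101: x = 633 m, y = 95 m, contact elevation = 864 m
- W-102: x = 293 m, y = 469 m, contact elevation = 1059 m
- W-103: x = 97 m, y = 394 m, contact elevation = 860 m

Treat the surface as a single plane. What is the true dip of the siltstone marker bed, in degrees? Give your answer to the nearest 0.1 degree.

Let the plane be z = a·x + b·y + c.
W-102−W-101: −340a + 374b = 195;  W-103−W-101: −536a + 299b = −4.
Solving gives a = 0.60525, b = 1.07162.
Gradient magnitude |∇z| = √(a² + b²) = √(0.36633 + 1.14836) = 1.23073.
True dip = arctan(1.23073) = 50.9°, dipping toward SSW (azimuth ≈ 209°).

50.9°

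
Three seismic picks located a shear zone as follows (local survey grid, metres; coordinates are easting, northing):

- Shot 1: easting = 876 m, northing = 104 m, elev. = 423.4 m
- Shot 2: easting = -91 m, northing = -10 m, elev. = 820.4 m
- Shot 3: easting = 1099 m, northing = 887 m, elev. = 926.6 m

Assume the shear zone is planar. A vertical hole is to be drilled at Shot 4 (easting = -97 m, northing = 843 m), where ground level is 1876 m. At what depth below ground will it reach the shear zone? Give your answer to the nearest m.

382 m

Let the plane be z = a·easting + b·northing + c.
Shot 2−Shot 1: −967a − 114b = 397;  Shot 3−Shot 1: 223a + 783b = 503.2.
Solving gives a = −0.50321, b = 0.78597.
Then c = 423.4 − a·876 − b·104 = 782.47.
At (-97, 843): z_contact = 48.8 + 662.6 + 782.47 = 1493.9 m.
Depth below ground = 1876 − 1493.9 = 382 m.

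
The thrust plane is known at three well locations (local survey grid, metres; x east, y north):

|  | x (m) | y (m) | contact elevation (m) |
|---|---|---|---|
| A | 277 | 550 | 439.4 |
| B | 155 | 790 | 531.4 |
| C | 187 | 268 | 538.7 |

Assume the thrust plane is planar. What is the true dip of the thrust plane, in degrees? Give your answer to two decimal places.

41.71°

Two edge vectors: A→B = (-122, 240, 92), A→C = (-90, -282, 99.3).
Normal n = (A→B) × (A→C) = (49776, 3834.6, 56004).
So ∂z/∂x = −n_x/n_z = −0.88879 and ∂z/∂y = −n_y/n_z = −0.06847.
Gradient magnitude |∇z| = √(a² + b²) = √(0.78995 + 0.00469) = 0.89143.
True dip = arctan(0.89143) = 41.71°, dipping toward E (azimuth ≈ 086°).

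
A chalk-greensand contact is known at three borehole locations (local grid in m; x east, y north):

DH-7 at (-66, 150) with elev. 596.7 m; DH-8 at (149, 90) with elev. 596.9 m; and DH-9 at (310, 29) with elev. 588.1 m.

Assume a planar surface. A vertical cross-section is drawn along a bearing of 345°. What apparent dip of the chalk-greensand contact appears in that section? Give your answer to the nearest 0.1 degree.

Two edge vectors: DH-7→DH-8 = (215, -60, 0.2), DH-7→DH-9 = (376, -121, -8.6).
Normal n = (DH-7→DH-8) × (DH-7→DH-9) = (540.2, 1924.2, -3455).
So ∂z/∂x = −n_x/n_z = 0.15635 and ∂z/∂y = −n_y/n_z = 0.55693.
Unit vector along 345° is (sin 345°, cos 345°) = (-0.2588, 0.9659).
Slope in that direction = a·(-0.2588) + b·(0.9659) = 0.49749.
Apparent dip = arctan|0.49749| = 26.4° (true dip is 30.0°, so apparent ≤ true as expected).

26.4°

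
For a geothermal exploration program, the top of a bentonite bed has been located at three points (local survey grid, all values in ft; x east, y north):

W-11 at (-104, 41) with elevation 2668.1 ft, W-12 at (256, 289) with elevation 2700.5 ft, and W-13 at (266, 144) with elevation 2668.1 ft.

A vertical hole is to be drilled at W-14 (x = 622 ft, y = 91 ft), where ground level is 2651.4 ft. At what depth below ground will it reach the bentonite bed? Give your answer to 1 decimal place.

16.6 ft

Two edge vectors: W-11→W-12 = (360, 248, 32.4), W-11→W-13 = (370, 103, 0).
Normal n = (W-11→W-12) × (W-11→W-13) = (-3337.2, 11988, -54680).
So ∂z/∂x = −n_x/n_z = −0.06103 and ∂z/∂y = −n_y/n_z = 0.21924.
Intercept c from W-11: 2668.1 − 6.35 − 8.99 = 2652.76.
At (622, 91): z_contact = −37.96 + 19.95 + 2652.76 = 2634.75 ft.
Depth below ground = 2651.4 − 2634.75 = 16.6 ft.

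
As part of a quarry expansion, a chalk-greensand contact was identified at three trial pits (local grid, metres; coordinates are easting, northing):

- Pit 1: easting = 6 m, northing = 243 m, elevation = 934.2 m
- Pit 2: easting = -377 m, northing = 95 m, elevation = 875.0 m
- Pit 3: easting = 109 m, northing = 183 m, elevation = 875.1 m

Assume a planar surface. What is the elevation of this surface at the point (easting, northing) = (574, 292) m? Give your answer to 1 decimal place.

Two edge vectors: Pit 1→Pit 2 = (-383, -148, -59.2), Pit 1→Pit 3 = (103, -60, -59.1).
Normal n = (Pit 1→Pit 2) × (Pit 1→Pit 3) = (5194.8, -28732.9, 38224).
So ∂z/∂easting = −n_x/n_z = −0.13590 and ∂z/∂northing = −n_y/n_z = 0.75170.
Intercept c from Pit 1: 934.2 + 0.82 − 182.66 = 752.35.
At (574, 292): z = −78.0 + 219.5 + 752.35 = 893.8 m.

893.8 m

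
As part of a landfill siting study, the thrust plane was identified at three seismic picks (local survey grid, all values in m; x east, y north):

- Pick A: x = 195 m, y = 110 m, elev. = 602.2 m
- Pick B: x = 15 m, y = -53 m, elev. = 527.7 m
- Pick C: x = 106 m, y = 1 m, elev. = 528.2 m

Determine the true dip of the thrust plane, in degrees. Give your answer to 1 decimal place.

56.6°

Two edge vectors: Pick A→Pick B = (-180, -163, -74.5), Pick A→Pick C = (-89, -109, -74).
Normal n = (Pick A→Pick B) × (Pick A→Pick C) = (3941.5, -6689.5, 5113).
So ∂z/∂x = −n_x/n_z = −0.77088 and ∂z/∂y = −n_y/n_z = 1.30833.
Gradient magnitude |∇z| = √(a² + b²) = √(0.59425 + 1.71173) = 1.51855.
True dip = arctan(1.51855) = 56.6°, dipping toward SSE (azimuth ≈ 149°).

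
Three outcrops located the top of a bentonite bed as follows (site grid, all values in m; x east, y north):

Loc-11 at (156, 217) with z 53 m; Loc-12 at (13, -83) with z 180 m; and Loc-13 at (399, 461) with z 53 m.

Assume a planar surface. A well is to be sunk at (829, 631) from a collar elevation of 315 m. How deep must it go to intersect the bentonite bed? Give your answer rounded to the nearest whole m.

49 m

Two edge vectors: Loc-11→Loc-12 = (-143, -300, 127), Loc-11→Loc-13 = (243, 244, 0).
Normal n = (Loc-11→Loc-12) × (Loc-11→Loc-13) = (-30988, 30861, 38008).
So ∂z/∂x = −n_x/n_z = 0.81530 and ∂z/∂y = −n_y/n_z = −0.81196.
Intercept c from Loc-11: 53 − 127.19 + 176.20 = 102.01.
At (829, 631): z_contact = 675.9 − 512.3 + 102.01 = 265.5 m.
Depth below ground = 315 − 265.5 = 49 m.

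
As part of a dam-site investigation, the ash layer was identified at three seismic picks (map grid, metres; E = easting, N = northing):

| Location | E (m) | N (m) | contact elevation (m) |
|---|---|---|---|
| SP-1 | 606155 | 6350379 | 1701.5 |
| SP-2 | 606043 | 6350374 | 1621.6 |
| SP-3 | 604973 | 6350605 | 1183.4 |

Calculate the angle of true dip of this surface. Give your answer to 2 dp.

Let the plane be z = a·E + b·N + c.
SP-2−SP-1: −112a − 5b = −79.9;  SP-3−SP-1: −1182a + 226b = −518.1.
Solving gives a = 0.66133, b = 1.16631.
Gradient magnitude |∇z| = √(a² + b²) = √(0.43735 + 1.36028) = 1.34076.
True dip = arctan(1.34076) = 53.28°, dipping toward SSW (azimuth ≈ 210°).

53.28°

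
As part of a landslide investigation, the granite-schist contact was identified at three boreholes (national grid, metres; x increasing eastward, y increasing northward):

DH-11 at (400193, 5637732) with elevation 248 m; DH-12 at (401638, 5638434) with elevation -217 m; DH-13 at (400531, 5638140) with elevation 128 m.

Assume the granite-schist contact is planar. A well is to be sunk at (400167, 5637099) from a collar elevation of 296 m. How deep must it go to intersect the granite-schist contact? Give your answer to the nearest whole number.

11 m

Let the plane be z = a·x + b·y + c.
DH-12−DH-11: 1445a + 702b = −465;  DH-13−DH-11: 338a + 408b = −120.
Solving gives a = −0.29941752, b = −0.04607078.
Then c = 248 − a·400193 − b·5637732 = 379807.53.
At (400167, 5637099): z_contact = −119817.0 − 259705.6 + 379807.53 = 284.9 m.
Depth below ground = 296 − 284.9 = 11 m.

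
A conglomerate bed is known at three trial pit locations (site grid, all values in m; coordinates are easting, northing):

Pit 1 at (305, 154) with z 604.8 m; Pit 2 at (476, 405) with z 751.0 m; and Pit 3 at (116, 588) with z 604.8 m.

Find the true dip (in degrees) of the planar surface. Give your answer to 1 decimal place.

Let the plane be z = a·easting + b·northing + c.
Pit 2−Pit 1: 171a + 251b = 146.2;  Pit 3−Pit 1: −189a + 434b = 0.
Solving gives a = 0.52157, b = 0.22714.
Gradient magnitude |∇z| = √(a² + b²) = √(0.27204 + 0.05159) = 0.56888.
True dip = arctan(0.56888) = 29.6°, dipping toward WSW (azimuth ≈ 246°).

29.6°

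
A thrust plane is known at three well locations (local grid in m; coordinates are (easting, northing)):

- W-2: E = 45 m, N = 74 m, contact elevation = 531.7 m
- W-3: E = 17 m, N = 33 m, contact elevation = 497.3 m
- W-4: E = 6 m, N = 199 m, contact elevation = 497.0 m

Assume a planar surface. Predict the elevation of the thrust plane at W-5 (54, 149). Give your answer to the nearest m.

Two edge vectors: W-2→W-3 = (-28, -41, -34.4), W-2→W-4 = (-39, 125, -34.7).
Normal n = (W-2→W-3) × (W-2→W-4) = (5722.7, 370, -5099).
So ∂z/∂E = −n_x/n_z = 1.12232 and ∂z/∂N = −n_y/n_z = 0.07256.
Intercept c from W-2: 531.7 − 50.50 − 5.37 = 475.83.
At (54, 149): z = 60.6 + 10.8 + 475.83 = 547.2 m.

547 m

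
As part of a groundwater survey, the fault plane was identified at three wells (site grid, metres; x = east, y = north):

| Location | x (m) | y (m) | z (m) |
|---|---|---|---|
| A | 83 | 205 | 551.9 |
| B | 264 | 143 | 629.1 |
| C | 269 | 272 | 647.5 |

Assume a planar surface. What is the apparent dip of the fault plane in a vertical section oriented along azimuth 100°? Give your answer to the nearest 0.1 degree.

Let the plane be z = a·x + b·y + c.
B−A: 181a − 62b = 77.2;  C−A: 186a + 67b = 95.6.
Solving gives a = 0.46915, b = 0.12445.
Unit vector along 100° is (sin 100°, cos 100°) = (0.9848, -0.1736).
Slope in that direction = a·(0.9848) + b·(-0.1736) = 0.44041.
Apparent dip = arctan|0.44041| = 23.8° (true dip is 25.9°, so apparent ≤ true as expected).

23.8°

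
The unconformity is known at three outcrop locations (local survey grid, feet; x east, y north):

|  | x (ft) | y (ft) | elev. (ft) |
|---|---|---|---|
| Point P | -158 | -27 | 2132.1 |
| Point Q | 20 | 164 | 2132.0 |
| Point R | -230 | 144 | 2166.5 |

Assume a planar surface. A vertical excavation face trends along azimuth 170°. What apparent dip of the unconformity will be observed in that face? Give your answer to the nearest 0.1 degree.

Let the plane be z = a·x + b·y + c.
Point Q−Point P: 178a + 191b = −0.1;  Point R−Point P: −72a + 171b = 34.4.
Solving gives a = −0.14907, b = 0.13840.
Unit vector along 170° is (sin 170°, cos 170°) = (0.1736, -0.9848).
Slope in that direction = a·(0.1736) + b·(-0.9848) = −0.16219.
Apparent dip = arctan|0.16219| = 9.2° (true dip is 11.5°, so apparent ≤ true as expected).

9.2°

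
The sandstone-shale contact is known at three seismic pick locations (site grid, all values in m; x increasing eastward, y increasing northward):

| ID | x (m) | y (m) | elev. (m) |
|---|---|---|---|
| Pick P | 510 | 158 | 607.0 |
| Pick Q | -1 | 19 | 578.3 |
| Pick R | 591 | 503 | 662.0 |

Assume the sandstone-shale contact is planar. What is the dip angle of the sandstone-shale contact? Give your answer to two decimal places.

Let the plane be z = a·x + b·y + c.
Pick Q−Pick P: −511a − 139b = −28.7;  Pick R−Pick P: 81a + 345b = 55.
Solving gives a = 0.01367, b = 0.15621.
Gradient magnitude |∇z| = √(a² + b²) = √(0.00019 + 0.02440) = 0.15681.
True dip = arctan(0.15681) = 8.91°, dipping toward S (azimuth ≈ 185°).

8.91°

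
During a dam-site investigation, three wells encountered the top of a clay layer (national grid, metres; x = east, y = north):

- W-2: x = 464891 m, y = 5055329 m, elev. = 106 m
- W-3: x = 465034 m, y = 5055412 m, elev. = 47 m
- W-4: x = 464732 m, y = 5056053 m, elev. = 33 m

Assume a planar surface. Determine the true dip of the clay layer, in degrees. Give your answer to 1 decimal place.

19.6°

Let the plane be z = a·x + b·y + c.
W-3−W-2: 143a + 83b = −59;  W-4−W-2: −159a + 724b = −73.
Solving gives a = −0.31404, b = −0.16979.
Gradient magnitude |∇z| = √(a² + b²) = √(0.09862 + 0.02883) = 0.35700.
True dip = arctan(0.35700) = 19.6°, dipping toward ENE (azimuth ≈ 062°).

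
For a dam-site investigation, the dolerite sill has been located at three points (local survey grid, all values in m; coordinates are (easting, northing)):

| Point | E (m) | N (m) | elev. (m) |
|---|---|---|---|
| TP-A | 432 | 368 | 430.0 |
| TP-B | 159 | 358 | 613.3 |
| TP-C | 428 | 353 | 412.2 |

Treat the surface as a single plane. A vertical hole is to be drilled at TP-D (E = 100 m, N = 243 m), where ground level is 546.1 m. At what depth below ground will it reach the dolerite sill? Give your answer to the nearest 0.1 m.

Let the plane be z = a·E + b·N + c.
TP-B−TP-A: −273a − 10b = 183.3;  TP-C−TP-A: −4a − 15b = −17.8.
Solving gives a = −0.72195, b = 1.37919.
Then c = 430 − a·432 − b·368 = 234.34.
At (100, 243): z_contact = −72.19 + 335.14 + 234.34 = 497.29 m.
Depth below ground = 546.1 − 497.29 = 48.8 m.

48.8 m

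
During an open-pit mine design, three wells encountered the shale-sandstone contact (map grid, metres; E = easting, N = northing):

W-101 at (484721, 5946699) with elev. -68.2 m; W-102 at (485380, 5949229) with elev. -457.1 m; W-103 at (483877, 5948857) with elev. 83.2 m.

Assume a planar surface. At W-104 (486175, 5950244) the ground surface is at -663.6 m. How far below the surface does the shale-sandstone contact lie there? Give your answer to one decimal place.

131.8 m

Let the plane be z = a·E + b·N + c.
W-102−W-101: 659a + 2530b = −388.9;  W-103−W-101: −844a + 2158b = 151.4.
Solving gives a = −0.343586262, b = −0.064220021.
Then c = -68.2 − a·484721 − b·5946699 = 548372.41.
At (486175, 5950244): z_contact = −167043.05 − 382124.79 + 548372.41 = -795.43 m.
Depth below ground = -663.6 − (-795.43) = 131.8 m.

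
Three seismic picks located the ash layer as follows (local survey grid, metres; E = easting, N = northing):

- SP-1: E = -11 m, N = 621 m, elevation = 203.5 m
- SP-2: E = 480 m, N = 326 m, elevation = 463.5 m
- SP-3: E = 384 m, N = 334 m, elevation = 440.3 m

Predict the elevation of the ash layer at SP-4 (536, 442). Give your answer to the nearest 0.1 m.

Let the plane be z = a·E + b·N + c.
SP-2−SP-1: 491a − 295b = 260;  SP-3−SP-1: 395a − 287b = 236.8.
Solving gives a = 0.19531, b = −0.55628.
Then c = 203.5 − a·-11 − b·621 = 551.10.
At (536, 442): z = 104.7 − 245.9 + 551.10 = 409.9 m.

409.9 m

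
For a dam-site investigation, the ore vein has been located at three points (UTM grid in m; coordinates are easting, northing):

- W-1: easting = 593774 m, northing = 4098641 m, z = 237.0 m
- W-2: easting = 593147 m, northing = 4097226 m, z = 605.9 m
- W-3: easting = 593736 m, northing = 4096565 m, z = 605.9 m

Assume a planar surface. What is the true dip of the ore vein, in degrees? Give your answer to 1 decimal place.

Let the plane be z = a·easting + b·northing + c.
W-2−W-1: −627a − 1415b = 368.9;  W-3−W-1: −38a − 2076b = 368.9.
Solving gives a = −0.19541, b = −0.17412.
Gradient magnitude |∇z| = √(a² + b²) = √(0.03818 + 0.03032) = 0.26173.
True dip = arctan(0.26173) = 14.7°, dipping toward NE (azimuth ≈ 048°).

14.7°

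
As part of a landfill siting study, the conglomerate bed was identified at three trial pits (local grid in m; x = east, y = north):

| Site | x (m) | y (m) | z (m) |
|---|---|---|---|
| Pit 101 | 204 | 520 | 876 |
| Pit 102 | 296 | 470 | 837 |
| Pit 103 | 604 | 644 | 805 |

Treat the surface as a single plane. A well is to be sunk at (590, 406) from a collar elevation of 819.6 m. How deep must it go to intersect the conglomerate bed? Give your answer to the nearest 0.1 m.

Two edge vectors: Pit 101→Pit 102 = (92, -50, -39), Pit 101→Pit 103 = (400, 124, -71).
Normal n = (Pit 101→Pit 102) × (Pit 101→Pit 103) = (8386, -9068, 31408).
So ∂z/∂x = −n_x/n_z = −0.26700 and ∂z/∂y = −n_y/n_z = 0.28872.
Intercept c from Pit 101: 876 + 54.47 − 150.13 = 780.34.
At (590, 406): z_contact = −157.53 + 117.22 + 780.34 = 740.02 m.
Depth below ground = 819.6 − 740.02 = 79.6 m.

79.6 m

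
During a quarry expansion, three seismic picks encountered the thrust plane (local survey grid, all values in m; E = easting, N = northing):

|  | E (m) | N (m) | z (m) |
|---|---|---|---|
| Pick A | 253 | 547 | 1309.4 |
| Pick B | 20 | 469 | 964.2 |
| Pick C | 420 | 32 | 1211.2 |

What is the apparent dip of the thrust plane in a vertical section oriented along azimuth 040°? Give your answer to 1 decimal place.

Two edge vectors: Pick A→Pick B = (-233, -78, -345.2), Pick A→Pick C = (167, -515, -98.2).
Normal n = (Pick A→Pick B) × (Pick A→Pick C) = (-170118.4, -80529, 133021).
So ∂z/∂E = −n_x/n_z = 1.27888 and ∂z/∂N = −n_y/n_z = 0.60539.
Unit vector along 040° is (sin 40°, cos 40°) = (0.6428, 0.7660).
Slope in that direction = a·(0.6428) + b·(0.7660) = 1.28580.
Apparent dip = arctan|1.28580| = 52.1° (true dip is 54.7°, so apparent ≤ true as expected).

52.1°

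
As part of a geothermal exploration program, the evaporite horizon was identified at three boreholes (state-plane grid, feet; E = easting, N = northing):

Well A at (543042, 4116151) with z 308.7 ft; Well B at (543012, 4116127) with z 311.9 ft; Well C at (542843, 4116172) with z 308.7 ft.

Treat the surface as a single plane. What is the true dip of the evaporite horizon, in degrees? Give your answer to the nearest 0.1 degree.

Let the plane be z = a·E + b·N + c.
Well B−Well A: −30a − 24b = 3.2;  Well C−Well A: −199a + 21b = 0.
Solving gives a = −0.01243, b = −0.11780.
Gradient magnitude |∇z| = √(a² + b²) = √(0.00015 + 0.01388) = 0.11845.
True dip = arctan(0.11845) = 6.8°, dipping toward N (azimuth ≈ 006°).

6.8°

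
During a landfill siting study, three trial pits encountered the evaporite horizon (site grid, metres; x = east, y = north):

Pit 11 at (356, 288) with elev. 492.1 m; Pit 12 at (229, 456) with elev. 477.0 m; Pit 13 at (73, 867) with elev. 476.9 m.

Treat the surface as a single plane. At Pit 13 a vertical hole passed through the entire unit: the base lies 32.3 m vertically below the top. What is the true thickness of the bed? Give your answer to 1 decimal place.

Let the plane be z = a·x + b·y + c.
Pit 12−Pit 11: −127a + 168b = −15.1;  Pit 13−Pit 11: −283a + 579b = −15.2.
Solving gives a = 0.23815, b = 0.09015.
|∇z| = √(a²+b²) = 0.25464, so dip δ = arctan(0.25464) = 14.29°.
True thickness = vertical thickness × cos δ = 32.3 × cos 14.29° = 31.3 m.

31.3 m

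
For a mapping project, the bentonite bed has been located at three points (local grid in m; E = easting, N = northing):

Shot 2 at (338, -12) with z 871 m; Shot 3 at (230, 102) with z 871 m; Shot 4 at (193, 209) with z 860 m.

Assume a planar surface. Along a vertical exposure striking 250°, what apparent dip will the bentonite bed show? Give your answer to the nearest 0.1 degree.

Let the plane be z = a·E + b·N + c.
Shot 3−Shot 2: −108a + 114b = 0;  Shot 4−Shot 2: −145a + 221b = −11.
Solving gives a = −0.17089, b = −0.16190.
Unit vector along 250° is (sin 250°, cos 250°) = (-0.9397, -0.3420).
Slope in that direction = a·(-0.9397) + b·(-0.3420) = 0.21596.
Apparent dip = arctan|0.21596| = 12.2° (true dip is 13.2°, so apparent ≤ true as expected).

12.2°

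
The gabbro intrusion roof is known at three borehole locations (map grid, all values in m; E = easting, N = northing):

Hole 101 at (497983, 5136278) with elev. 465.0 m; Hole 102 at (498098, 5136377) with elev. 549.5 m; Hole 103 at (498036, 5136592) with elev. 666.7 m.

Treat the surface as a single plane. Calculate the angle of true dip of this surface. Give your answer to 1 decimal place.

Let the plane be z = a·E + b·N + c.
Hole 102−Hole 101: 115a + 99b = 84.5;  Hole 103−Hole 101: 53a + 314b = 201.7.
Solving gives a = 0.21270, b = 0.60645.
Gradient magnitude |∇z| = √(a² + b²) = √(0.04524 + 0.36779) = 0.64267.
True dip = arctan(0.64267) = 32.7°, dipping toward SSW (azimuth ≈ 199°).

32.7°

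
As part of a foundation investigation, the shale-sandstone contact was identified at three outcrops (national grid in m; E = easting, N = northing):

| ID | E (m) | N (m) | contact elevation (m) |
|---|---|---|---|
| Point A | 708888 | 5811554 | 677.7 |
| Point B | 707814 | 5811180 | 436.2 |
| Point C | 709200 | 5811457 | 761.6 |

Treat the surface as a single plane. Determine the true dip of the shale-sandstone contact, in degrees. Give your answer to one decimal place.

14.4°

Let the plane be z = a·E + b·N + c.
Point B−Point A: −1074a − 374b = −241.5;  Point C−Point A: 312a − 97b = 83.9.
Solving gives a = 0.24813, b = −0.06683.
Gradient magnitude |∇z| = √(a² + b²) = √(0.06157 + 0.00447) = 0.25698.
True dip = arctan(0.25698) = 14.4°, dipping toward WNW (azimuth ≈ 285°).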